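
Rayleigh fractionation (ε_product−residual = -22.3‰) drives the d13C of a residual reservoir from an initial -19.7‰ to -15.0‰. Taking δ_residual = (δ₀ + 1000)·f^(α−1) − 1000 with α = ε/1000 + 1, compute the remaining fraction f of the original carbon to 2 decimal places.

0.81

α − 1 = ε/1000 = -0.0223
(δ_res + 1000)/(δ₀ + 1000) = (-15.0 + 1000)/(-19.7 + 1000) = 985.0/980.3 = 1.004794
f = 1.004794^(1/-0.0223) = exp(ln(1.004794)/-0.0223) = exp(0.00478/-0.0223)
f = exp(-0.2145) = 0.8070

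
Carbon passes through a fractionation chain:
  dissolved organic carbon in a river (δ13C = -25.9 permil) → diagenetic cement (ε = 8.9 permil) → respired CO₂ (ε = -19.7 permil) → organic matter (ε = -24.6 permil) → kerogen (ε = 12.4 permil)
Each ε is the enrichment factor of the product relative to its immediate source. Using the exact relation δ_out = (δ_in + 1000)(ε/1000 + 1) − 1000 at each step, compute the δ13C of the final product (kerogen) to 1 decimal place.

-48.6 permil

step 1: δ = (-25.90 + 1000)·(8.9/1000 + 1) − 1000 = -17.23 permil
step 2: δ = (-17.23 + 1000)·(-19.7/1000 + 1) − 1000 = -36.59 permil
step 3: δ = (-36.59 + 1000)·(-24.6/1000 + 1) − 1000 = -60.29 permil
step 4: δ = (-60.29 + 1000)·(12.4/1000 + 1) − 1000 = -48.64 permil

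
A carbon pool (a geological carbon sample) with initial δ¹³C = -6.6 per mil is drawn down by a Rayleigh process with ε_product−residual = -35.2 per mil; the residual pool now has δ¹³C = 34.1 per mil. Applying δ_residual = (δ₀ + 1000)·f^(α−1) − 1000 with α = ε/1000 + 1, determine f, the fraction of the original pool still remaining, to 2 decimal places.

0.32

α − 1 = ε/1000 = -0.0352
(δ_res + 1000)/(δ₀ + 1000) = (34.1 + 1000)/(-6.6 + 1000) = 1034.1/993.4 = 1.040970
f = 1.040970^(1/-0.0352) = exp(ln(1.040970)/-0.0352) = exp(0.04015/-0.0352)
f = exp(-1.1407) = 0.3196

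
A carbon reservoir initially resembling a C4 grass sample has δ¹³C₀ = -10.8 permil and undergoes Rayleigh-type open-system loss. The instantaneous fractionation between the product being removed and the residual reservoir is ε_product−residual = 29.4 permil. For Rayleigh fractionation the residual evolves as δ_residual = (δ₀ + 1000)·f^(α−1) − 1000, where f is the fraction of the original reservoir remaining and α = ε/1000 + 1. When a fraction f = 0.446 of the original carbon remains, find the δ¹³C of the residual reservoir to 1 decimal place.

-34.0 permil

Rayleigh residual: δ_res = (δ₀ + 1000)·f^(α−1) − 1000
α = ε/1000 + 1 = 1.02940, so α − 1 = 0.02940
f^(α−1) = 0.446^(0.02940) = 0.976541
δ_res = (-10.8 + 1000) × 0.976541 − 1000 = 965.994 − 1000 = -34.01 permil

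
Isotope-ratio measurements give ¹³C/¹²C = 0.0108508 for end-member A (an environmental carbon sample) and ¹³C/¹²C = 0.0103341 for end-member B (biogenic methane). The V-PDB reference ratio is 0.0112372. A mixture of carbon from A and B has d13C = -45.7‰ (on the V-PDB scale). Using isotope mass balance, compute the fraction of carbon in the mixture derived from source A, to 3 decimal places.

δ_A = (0.0108508/0.0112372 − 1)×1000 = (0.965614 − 1)×1000 = -34.386‰
δ_B = (0.0103341/0.0112372 − 1)×1000 = (0.919633 − 1)×1000 = -80.367‰
f_A = (δ_mix − δ_B)/(δ_A − δ_B) = (-45.7 − (-80.367))/(-34.386 − (-80.367))
f_A = 34.667 / 45.981 = 0.7539

0.754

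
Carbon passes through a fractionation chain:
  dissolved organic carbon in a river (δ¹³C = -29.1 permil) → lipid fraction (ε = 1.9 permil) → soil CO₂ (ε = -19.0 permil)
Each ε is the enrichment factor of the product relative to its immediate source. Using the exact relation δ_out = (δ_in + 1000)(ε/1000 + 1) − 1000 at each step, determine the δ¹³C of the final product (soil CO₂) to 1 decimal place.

step 1: δ = (-29.10 + 1000)·(1.9/1000 + 1) − 1000 = -27.26 permil
step 2: δ = (-27.26 + 1000)·(-19.0/1000 + 1) − 1000 = -45.74 permil

-45.7 permil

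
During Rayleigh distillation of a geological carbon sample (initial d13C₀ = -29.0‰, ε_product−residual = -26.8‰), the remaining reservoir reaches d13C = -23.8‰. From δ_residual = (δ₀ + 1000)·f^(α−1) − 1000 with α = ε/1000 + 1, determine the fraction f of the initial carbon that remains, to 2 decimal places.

0.82

α − 1 = ε/1000 = -0.0268
(δ_res + 1000)/(δ₀ + 1000) = (-23.8 + 1000)/(-29.0 + 1000) = 976.2/971.0 = 1.005355
f = 1.005355^(1/-0.0268) = exp(ln(1.005355)/-0.0268) = exp(0.00534/-0.0268)
f = exp(-0.1993) = 0.8193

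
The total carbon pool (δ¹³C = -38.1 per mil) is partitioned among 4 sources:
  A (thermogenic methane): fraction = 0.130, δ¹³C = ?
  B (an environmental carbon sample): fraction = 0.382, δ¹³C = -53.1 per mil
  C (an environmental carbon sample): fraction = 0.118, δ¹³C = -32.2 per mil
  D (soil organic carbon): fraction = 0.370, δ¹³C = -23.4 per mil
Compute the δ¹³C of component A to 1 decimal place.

Isotope mass balance: δ_bulk = Σ fᵢ·δᵢ.
-38.1 = 0.130×δ_A + 0.382×(-53.1) + 0.118×(-32.2) + 0.370×(-23.4)
0.130·δ_A = -38.1 − (-32.742) = -5.358
δ_A = -5.358 / 0.130 = -41.22 per mil

-41.2 per mil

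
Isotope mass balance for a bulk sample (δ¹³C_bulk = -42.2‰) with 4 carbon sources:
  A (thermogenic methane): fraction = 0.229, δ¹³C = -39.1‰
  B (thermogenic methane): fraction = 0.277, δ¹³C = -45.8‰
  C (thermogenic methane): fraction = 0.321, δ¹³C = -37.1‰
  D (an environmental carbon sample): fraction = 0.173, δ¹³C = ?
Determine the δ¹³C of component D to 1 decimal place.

-50.0‰

Isotope mass balance: δ_bulk = Σ fᵢ·δᵢ.
-42.2 = 0.229×(-39.1) + 0.277×(-45.8) + 0.321×(-37.1) + 0.173×δ_D
0.173·δ_D = -42.2 − (-33.550) = -8.650
δ_D = -8.650 / 0.173 = -50.00‰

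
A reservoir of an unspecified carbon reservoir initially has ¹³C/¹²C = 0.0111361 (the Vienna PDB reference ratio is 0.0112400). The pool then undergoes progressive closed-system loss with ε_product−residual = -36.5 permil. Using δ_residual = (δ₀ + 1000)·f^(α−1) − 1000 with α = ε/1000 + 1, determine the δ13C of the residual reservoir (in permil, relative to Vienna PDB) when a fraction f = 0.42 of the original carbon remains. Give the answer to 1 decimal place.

22.6 permil

δ₀ = (0.0111361/0.0112400 − 1)×1000 = (0.990756 − 1)×1000 = -9.244 permil
α − 1 = ε/1000 = -0.0365
f^(α−1) = 0.42^(-0.0365) = 1.032170
δ_res = (-9.244 + 1000) × 1.032170 − 1000 = 1022.629 − 1000 = 22.63 permil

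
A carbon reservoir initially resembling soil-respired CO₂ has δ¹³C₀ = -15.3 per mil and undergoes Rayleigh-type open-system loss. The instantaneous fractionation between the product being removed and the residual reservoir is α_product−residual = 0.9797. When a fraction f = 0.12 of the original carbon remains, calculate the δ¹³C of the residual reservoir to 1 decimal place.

Rayleigh residual: δ_res = (δ₀ + 1000)·f^(α−1) − 1000
α − 1 = -0.02030
f^(α−1) = 0.12^(-0.02030) = 1.043981
δ_res = (-15.3 + 1000) × 1.043981 − 1000 = 1028.008 − 1000 = 28.01 per mil

28.0 per mil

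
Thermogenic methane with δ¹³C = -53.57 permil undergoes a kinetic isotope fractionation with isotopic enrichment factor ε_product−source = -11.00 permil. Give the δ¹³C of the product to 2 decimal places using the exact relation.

-63.98 permil

To first order, δ_product ≈ δ_source + ε = -64.57 permil.
Exactly, δ_product = (δ_source + 1000)·(ε/1000 + 1) − 1000.
δ_product = (-53.57 + 1000) × (-11.00/1000 + 1) − 1000
δ_product = -63.981 permil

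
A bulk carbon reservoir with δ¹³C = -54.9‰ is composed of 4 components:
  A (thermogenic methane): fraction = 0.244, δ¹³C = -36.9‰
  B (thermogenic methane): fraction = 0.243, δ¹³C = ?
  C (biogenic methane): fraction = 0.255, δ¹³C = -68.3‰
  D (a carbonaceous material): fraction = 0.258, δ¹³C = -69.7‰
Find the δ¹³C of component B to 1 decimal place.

-43.2‰

Isotope mass balance: δ_bulk = Σ fᵢ·δᵢ.
-54.9 = 0.244×(-36.9) + 0.243×δ_B + 0.255×(-68.3) + 0.258×(-69.7)
0.243·δ_B = -54.9 − (-44.403) = -10.497
δ_B = -10.497 / 0.243 = -43.20‰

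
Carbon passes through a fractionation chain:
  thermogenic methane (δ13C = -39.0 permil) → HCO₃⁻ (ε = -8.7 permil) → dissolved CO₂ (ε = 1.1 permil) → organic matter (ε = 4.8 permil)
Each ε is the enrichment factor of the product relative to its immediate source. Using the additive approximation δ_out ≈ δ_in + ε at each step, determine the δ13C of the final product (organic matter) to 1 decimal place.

-41.8 permil

step 1: δ ≈ -39.0 + (-8.7) = -47.7 permil
step 2: δ ≈ -47.7 + (1.1) = -46.6 permil
step 3: δ ≈ -46.6 + (4.8) = -41.8 permil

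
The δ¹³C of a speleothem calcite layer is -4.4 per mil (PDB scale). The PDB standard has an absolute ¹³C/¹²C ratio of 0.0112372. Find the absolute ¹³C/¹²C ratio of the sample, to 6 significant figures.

0.0111878

R_sample = R_standard × (δ¹³C/1000 + 1)
R_sample = 0.0112372 × (-4.4/1000 + 1) = 0.0112372 × 0.995600
R_sample = 0.0111878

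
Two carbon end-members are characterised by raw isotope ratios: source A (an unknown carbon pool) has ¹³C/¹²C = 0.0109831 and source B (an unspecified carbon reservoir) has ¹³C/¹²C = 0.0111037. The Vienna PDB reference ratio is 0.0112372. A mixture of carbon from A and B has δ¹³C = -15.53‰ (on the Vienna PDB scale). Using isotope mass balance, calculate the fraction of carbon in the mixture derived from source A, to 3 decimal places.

δ_A = (0.0109831/0.0112372 − 1)×1000 = (0.977388 − 1)×1000 = -22.612‰
δ_B = (0.0111037/0.0112372 − 1)×1000 = (0.988120 − 1)×1000 = -11.880‰
f_A = (δ_mix − δ_B)/(δ_A − δ_B) = (-15.53 − (-11.880))/(-22.612 − (-11.880))
f_A = -3.650 / -10.732 = 0.3401

0.340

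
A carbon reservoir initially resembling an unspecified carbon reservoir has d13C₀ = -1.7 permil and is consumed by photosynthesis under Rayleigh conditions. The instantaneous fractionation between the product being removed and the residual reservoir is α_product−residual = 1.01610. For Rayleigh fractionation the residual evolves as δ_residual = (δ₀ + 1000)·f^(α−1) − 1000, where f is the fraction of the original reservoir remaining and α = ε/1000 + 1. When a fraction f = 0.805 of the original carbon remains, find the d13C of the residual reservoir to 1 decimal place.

Rayleigh residual: δ_res = (δ₀ + 1000)·f^(α−1) − 1000
α − 1 = 0.01610
f^(α−1) = 0.805^(0.01610) = 0.996514
δ_res = (-1.7 + 1000) × 0.996514 − 1000 = 994.820 − 1000 = -5.18 permil

-5.2 permil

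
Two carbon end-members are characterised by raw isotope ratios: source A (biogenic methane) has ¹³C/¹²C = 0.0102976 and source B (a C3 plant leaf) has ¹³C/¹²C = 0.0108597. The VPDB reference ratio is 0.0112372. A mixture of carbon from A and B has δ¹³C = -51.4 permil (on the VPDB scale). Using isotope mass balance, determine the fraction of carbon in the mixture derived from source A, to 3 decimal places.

δ_A = (0.0102976/0.0112372 − 1)×1000 = (0.916385 − 1)×1000 = -83.615 permil
δ_B = (0.0108597/0.0112372 − 1)×1000 = (0.966406 − 1)×1000 = -33.594 permil
f_A = (δ_mix − δ_B)/(δ_A − δ_B) = (-51.4 − (-33.594))/(-83.615 − (-33.594))
f_A = -17.806 / -50.021 = 0.3560

0.356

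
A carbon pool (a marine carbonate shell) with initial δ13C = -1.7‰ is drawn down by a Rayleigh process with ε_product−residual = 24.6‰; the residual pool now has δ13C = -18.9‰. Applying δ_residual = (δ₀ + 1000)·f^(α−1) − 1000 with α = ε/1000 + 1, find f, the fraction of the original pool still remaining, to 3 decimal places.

α − 1 = ε/1000 = 0.0246
(δ_res + 1000)/(δ₀ + 1000) = (-18.9 + 1000)/(-1.7 + 1000) = 981.1/998.3 = 0.982771
f = 0.982771^(1/0.0246) = exp(ln(0.982771)/0.0246) = exp(-0.01738/0.0246)
f = exp(-0.7065) = 0.4934

0.493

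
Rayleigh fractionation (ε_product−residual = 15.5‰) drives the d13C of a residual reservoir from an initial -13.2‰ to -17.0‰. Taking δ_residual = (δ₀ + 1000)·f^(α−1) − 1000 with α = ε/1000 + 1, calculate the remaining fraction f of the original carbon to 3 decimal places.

α − 1 = ε/1000 = 0.0155
(δ_res + 1000)/(δ₀ + 1000) = (-17.0 + 1000)/(-13.2 + 1000) = 983.0/986.8 = 0.996149
f = 0.996149^(1/0.0155) = exp(ln(0.996149)/0.0155) = exp(-0.00386/0.0155)
f = exp(-0.2489) = 0.7796

0.780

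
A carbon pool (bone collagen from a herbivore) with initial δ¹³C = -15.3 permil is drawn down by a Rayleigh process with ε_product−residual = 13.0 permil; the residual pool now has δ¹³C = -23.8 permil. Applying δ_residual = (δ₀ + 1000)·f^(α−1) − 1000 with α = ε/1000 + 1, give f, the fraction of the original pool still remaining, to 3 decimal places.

0.513

α − 1 = ε/1000 = 0.0130
(δ_res + 1000)/(δ₀ + 1000) = (-23.8 + 1000)/(-15.3 + 1000) = 976.2/984.7 = 0.991368
f = 0.991368^(1/0.0130) = exp(ln(0.991368)/0.0130) = exp(-0.00867/0.0130)
f = exp(-0.6669) = 0.5133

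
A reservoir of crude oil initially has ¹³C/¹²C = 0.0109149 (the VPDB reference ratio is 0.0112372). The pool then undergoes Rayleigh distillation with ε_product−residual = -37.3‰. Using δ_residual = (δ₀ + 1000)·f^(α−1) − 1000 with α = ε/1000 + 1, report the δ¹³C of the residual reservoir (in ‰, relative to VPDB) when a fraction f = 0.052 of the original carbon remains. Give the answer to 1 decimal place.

δ₀ = (0.0109149/0.0112372 − 1)×1000 = (0.971318 − 1)×1000 = -28.682‰
α − 1 = ε/1000 = -0.0373
f^(α−1) = 0.052^(-0.0373) = 1.116588
δ_res = (-28.682 + 1000) × 1.116588 − 1000 = 1084.563 − 1000 = 84.56‰

84.6‰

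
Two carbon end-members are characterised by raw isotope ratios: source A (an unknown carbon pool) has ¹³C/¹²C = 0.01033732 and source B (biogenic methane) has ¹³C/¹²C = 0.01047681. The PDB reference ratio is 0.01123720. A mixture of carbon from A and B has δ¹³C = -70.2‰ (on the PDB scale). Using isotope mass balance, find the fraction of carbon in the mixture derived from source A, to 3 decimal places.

0.204

δ_A = (0.01033732/0.01123720 − 1)×1000 = (0.919920 − 1)×1000 = -80.080‰
δ_B = (0.01047681/0.01123720 − 1)×1000 = (0.932333 − 1)×1000 = -67.667‰
f_A = (δ_mix − δ_B)/(δ_A − δ_B) = (-70.2 − (-67.667))/(-80.080 − (-67.667))
f_A = -2.533 / -12.413 = 0.2040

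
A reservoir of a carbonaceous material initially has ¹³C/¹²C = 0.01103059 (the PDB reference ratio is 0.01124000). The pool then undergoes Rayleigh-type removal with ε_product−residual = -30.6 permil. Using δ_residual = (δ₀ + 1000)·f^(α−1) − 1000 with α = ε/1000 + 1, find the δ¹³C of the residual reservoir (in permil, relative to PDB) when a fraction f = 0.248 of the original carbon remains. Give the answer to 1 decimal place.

24.1 permil

δ₀ = (0.01103059/0.01124000 − 1)×1000 = (0.981369 − 1)×1000 = -18.631 permil
α − 1 = ε/1000 = -0.0306
f^(α−1) = 0.248^(-0.0306) = 1.043590
δ_res = (-18.631 + 1000) × 1.043590 − 1000 = 1024.147 − 1000 = 24.15 permil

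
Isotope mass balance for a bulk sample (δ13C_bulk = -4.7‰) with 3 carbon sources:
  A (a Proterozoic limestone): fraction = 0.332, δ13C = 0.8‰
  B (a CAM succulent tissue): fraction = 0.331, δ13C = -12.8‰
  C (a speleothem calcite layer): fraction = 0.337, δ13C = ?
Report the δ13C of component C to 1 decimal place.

-2.2‰

Isotope mass balance: δ_bulk = Σ fᵢ·δᵢ.
-4.7 = 0.332×(0.8) + 0.331×(-12.8) + 0.337×δ_C
0.337·δ_C = -4.7 − (-3.971) = -0.729
δ_C = -0.729 / 0.337 = -2.16‰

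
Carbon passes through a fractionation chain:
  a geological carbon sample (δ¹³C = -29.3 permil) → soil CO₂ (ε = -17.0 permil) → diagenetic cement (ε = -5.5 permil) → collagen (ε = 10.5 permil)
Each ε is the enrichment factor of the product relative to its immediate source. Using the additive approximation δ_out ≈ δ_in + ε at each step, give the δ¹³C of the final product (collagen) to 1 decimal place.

-41.3 permil

step 1: δ ≈ -29.3 + (-17.0) = -46.3 permil
step 2: δ ≈ -46.3 + (-5.5) = -51.8 permil
step 3: δ ≈ -51.8 + (10.5) = -41.3 permil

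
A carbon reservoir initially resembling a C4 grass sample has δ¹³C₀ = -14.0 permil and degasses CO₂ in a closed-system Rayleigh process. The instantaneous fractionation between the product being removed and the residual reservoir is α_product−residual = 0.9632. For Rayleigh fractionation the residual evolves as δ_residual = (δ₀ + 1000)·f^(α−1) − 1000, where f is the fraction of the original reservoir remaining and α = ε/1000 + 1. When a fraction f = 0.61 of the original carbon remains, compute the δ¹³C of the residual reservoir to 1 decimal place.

Rayleigh residual: δ_res = (δ₀ + 1000)·f^(α−1) − 1000
α − 1 = -0.03680
f^(α−1) = 0.61^(-0.03680) = 1.018357
δ_res = (-14.0 + 1000) × 1.018357 − 1000 = 1004.100 − 1000 = 4.10 permil

4.1 permil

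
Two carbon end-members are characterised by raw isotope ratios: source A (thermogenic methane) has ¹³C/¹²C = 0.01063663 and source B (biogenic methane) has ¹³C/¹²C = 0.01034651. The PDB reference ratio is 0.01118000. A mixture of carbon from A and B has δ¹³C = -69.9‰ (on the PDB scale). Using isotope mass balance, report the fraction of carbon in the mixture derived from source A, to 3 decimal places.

δ_A = (0.01063663/0.01118000 − 1)×1000 = (0.951398 − 1)×1000 = -48.602‰
δ_B = (0.01034651/0.01118000 − 1)×1000 = (0.925448 − 1)×1000 = -74.552‰
f_A = (δ_mix − δ_B)/(δ_A − δ_B) = (-69.9 − (-74.552))/(-48.602 − (-74.552))
f_A = 4.652 / 25.950 = 0.1793

0.179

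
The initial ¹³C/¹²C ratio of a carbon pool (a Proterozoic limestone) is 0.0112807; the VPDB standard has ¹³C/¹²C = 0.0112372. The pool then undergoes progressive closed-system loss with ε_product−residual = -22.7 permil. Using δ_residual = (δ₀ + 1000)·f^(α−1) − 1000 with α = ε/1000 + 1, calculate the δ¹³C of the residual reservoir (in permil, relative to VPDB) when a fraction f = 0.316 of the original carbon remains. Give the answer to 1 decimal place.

30.5 permil

δ₀ = (0.0112807/0.0112372 − 1)×1000 = (1.003871 − 1)×1000 = 3.871 permil
α − 1 = ε/1000 = -0.0227
f^(α−1) = 0.316^(-0.0227) = 1.026496
δ_res = (3.871 + 1000) × 1.026496 − 1000 = 1030.469 − 1000 = 30.47 permil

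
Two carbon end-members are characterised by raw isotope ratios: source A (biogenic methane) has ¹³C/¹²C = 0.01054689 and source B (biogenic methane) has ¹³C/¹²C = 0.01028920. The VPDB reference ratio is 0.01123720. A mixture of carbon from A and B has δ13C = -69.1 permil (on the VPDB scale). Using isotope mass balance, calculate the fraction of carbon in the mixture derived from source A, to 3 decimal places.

δ_A = (0.01054689/0.01123720 − 1)×1000 = (0.938569 − 1)×1000 = -61.431 permil
δ_B = (0.01028920/0.01123720 − 1)×1000 = (0.915637 − 1)×1000 = -84.363 permil
f_A = (δ_mix − δ_B)/(δ_A − δ_B) = (-69.1 − (-84.363))/(-61.431 − (-84.363))
f_A = 15.263 / 22.932 = 0.6656

0.666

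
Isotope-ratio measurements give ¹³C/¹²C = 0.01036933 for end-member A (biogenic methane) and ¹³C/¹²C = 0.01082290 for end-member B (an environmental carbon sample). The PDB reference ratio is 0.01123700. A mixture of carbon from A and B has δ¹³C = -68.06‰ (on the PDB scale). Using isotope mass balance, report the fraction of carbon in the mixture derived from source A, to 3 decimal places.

δ_A = (0.01036933/0.01123700 − 1)×1000 = (0.922785 − 1)×1000 = -77.215‰
δ_B = (0.01082290/0.01123700 − 1)×1000 = (0.963149 − 1)×1000 = -36.851‰
f_A = (δ_mix − δ_B)/(δ_A − δ_B) = (-68.06 − (-36.851))/(-77.215 − (-36.851))
f_A = -31.209 / -40.364 = 0.7732

0.773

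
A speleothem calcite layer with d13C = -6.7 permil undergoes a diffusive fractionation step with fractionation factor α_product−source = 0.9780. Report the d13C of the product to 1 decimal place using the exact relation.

δ_product = (δ_source + 1000)·α − 1000
δ_product = (-6.7 + 1000) × 0.9780 − 1000
δ_product = 971.447 − 1000 = -28.55 permil

-28.6 permil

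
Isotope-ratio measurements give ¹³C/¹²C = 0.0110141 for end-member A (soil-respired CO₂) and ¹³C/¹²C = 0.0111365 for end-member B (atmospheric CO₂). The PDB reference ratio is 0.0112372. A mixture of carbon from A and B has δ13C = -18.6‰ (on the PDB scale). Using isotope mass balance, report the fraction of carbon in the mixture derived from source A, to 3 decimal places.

0.885

δ_A = (0.0110141/0.0112372 − 1)×1000 = (0.980146 − 1)×1000 = -19.854‰
δ_B = (0.0111365/0.0112372 − 1)×1000 = (0.991039 − 1)×1000 = -8.961‰
f_A = (δ_mix − δ_B)/(δ_A − δ_B) = (-18.6 − (-8.961))/(-19.854 − (-8.961))
f_A = -9.639 / -10.892 = 0.8849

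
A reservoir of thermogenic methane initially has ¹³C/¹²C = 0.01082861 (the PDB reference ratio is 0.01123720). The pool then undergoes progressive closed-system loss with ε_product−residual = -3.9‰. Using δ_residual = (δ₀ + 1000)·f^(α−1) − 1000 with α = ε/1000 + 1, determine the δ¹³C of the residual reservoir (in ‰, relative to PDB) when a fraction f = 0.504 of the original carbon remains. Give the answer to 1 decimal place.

-33.8‰

δ₀ = (0.01082861/0.01123720 − 1)×1000 = (0.963640 − 1)×1000 = -36.360‰
α − 1 = ε/1000 = -0.0039
f^(α−1) = 0.504^(-0.0039) = 1.002676
δ_res = (-36.360 + 1000) × 1.002676 − 1000 = 966.218 − 1000 = -33.78‰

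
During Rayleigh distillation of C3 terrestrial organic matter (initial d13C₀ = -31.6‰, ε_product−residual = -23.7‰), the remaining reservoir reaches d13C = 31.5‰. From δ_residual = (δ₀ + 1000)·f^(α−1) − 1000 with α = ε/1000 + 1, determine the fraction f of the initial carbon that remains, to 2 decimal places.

α − 1 = ε/1000 = -0.0237
(δ_res + 1000)/(δ₀ + 1000) = (31.5 + 1000)/(-31.6 + 1000) = 1031.5/968.4 = 1.065159
f = 1.065159^(1/-0.0237) = exp(ln(1.065159)/-0.0237) = exp(0.06312/-0.0237)
f = exp(-2.6635) = 0.0697

0.07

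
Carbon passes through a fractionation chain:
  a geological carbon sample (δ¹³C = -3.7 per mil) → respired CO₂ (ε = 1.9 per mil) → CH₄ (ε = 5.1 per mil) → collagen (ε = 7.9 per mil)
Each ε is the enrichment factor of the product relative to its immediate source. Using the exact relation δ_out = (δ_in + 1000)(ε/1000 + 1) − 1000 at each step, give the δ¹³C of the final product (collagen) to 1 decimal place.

11.2 per mil

step 1: δ = (-3.70 + 1000)·(1.9/1000 + 1) − 1000 = -1.81 per mil
step 2: δ = (-1.81 + 1000)·(5.1/1000 + 1) − 1000 = 3.28 per mil
step 3: δ = (3.28 + 1000)·(7.9/1000 + 1) − 1000 = 11.21 per mil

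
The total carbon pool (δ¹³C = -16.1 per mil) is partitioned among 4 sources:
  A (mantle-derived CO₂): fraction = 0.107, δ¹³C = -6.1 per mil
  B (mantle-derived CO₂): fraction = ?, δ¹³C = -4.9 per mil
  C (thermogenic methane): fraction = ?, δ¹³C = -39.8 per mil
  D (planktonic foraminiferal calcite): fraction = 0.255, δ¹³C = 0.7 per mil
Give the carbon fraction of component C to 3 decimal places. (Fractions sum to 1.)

Let f_C and f_B be the unknown fractions; fractions sum to 1 so f_C + f_B = 0.638.
Mass balance: Σ fᵢ·δᵢ = δ_bulk ⇒ f_C·(-39.8) + f_B·(-4.9) = -16.1 − (-0.474) = -15.626
Substitute f_B = 0.638 − f_C:
f_C·(-39.8 − -4.9) = -15.626 − 0.638×(-4.9) = -12.500
f_C = -12.500 / -34.9 = 0.3582

0.358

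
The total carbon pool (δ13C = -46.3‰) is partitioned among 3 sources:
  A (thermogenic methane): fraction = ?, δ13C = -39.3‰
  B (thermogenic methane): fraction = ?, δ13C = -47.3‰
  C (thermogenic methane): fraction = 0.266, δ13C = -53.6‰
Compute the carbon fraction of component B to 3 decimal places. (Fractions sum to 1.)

0.400

Let f_B and f_A be the unknown fractions; fractions sum to 1 so f_B + f_A = 0.734.
Mass balance: Σ fᵢ·δᵢ = δ_bulk ⇒ f_B·(-47.3) + f_A·(-39.3) = -46.3 − (-14.258) = -32.042
Substitute f_A = 0.734 − f_B:
f_B·(-47.3 − -39.3) = -32.042 − 0.734×(-39.3) = -3.196
f_B = -3.196 / -8.0 = 0.3995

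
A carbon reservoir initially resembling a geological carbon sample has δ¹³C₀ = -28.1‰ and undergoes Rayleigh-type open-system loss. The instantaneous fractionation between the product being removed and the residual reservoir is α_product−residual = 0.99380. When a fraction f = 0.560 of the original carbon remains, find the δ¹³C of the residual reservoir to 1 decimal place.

Rayleigh residual: δ_res = (δ₀ + 1000)·f^(α−1) − 1000
α − 1 = -0.00620
f^(α−1) = 0.560^(-0.00620) = 1.003601
δ_res = (-28.1 + 1000) × 1.003601 − 1000 = 975.400 − 1000 = -24.60‰

-24.6‰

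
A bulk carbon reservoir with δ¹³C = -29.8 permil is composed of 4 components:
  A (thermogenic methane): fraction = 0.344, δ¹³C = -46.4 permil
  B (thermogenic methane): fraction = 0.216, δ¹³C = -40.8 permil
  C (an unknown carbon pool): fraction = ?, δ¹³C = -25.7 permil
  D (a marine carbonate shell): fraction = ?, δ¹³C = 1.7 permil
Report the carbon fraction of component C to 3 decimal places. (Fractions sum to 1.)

0.211

Let f_C and f_D be the unknown fractions; fractions sum to 1 so f_C + f_D = 0.440.
Mass balance: Σ fᵢ·δᵢ = δ_bulk ⇒ f_C·(-25.7) + f_D·(1.7) = -29.8 − (-24.774) = -5.026
Substitute f_D = 0.440 − f_C:
f_C·(-25.7 − 1.7) = -5.026 − 0.440×(1.7) = -5.774
f_C = -5.774 / -27.4 = 0.2107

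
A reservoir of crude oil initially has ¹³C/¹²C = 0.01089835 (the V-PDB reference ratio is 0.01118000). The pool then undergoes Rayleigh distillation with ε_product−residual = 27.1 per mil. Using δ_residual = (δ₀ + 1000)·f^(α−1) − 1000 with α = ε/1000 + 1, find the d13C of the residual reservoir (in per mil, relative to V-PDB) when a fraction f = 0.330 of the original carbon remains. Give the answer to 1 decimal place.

δ₀ = (0.01089835/0.01118000 − 1)×1000 = (0.974808 − 1)×1000 = -25.192 per mil
α − 1 = ε/1000 = 0.0271
f^(α−1) = 0.330^(0.0271) = 0.970402
δ_res = (-25.192 + 1000) × 0.970402 − 1000 = 945.955 − 1000 = -54.04 per mil

-54.0 per mil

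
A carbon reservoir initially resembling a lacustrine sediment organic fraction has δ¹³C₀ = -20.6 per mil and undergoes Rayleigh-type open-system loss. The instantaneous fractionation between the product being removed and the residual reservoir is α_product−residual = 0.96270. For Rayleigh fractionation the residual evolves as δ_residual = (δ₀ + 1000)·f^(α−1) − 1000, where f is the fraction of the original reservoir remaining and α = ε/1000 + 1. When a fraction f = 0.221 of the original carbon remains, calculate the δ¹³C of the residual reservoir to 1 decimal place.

Rayleigh residual: δ_res = (δ₀ + 1000)·f^(α−1) − 1000
α − 1 = -0.03730
f^(α−1) = 0.221^(-0.03730) = 1.057923
δ_res = (-20.6 + 1000) × 1.057923 − 1000 = 1036.130 − 1000 = 36.13 per mil

36.1 per mil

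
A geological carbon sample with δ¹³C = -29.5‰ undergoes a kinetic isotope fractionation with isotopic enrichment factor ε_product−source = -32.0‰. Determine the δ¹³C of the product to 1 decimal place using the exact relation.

-60.6‰

To first order, δ_product ≈ δ_source + ε = -61.5‰.
Exactly, δ_product = (δ_source + 1000)·(ε/1000 + 1) − 1000.
δ_product = (-29.5 + 1000) × (-32.0/1000 + 1) − 1000
δ_product = -60.56‰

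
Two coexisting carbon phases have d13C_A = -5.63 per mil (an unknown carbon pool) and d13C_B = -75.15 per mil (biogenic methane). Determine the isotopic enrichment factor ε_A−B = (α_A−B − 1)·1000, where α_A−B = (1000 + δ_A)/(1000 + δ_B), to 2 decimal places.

75.17 per mil

α_A−B = (1000 + -5.63) / (1000 + -75.15) = 994.37 / 924.85 = 1.075169
ε_A−B = (1.075169 − 1) × 1000 = 75.169 per mil
(The approximation ε ≈ δ_A − δ_B would give 69.52 per mil.)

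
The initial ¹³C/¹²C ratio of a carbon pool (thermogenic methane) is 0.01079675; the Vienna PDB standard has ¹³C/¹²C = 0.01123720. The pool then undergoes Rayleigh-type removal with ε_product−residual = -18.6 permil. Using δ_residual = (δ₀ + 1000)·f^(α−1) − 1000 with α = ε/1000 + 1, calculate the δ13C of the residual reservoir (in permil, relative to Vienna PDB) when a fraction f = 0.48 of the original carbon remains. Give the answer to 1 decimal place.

δ₀ = (0.01079675/0.01123720 − 1)×1000 = (0.960804 − 1)×1000 = -39.196 permil
α − 1 = ε/1000 = -0.0186
f^(α−1) = 0.48^(-0.0186) = 1.013745
δ_res = (-39.196 + 1000) × 1.013745 − 1000 = 974.011 − 1000 = -25.99 permil

-26.0 permil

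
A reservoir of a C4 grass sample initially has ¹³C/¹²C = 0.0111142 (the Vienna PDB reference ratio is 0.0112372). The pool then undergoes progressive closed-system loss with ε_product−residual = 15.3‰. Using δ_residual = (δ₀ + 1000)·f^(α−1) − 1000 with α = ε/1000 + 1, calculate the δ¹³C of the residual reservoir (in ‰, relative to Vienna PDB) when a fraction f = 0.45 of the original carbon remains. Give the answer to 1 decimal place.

-23.0‰

δ₀ = (0.0111142/0.0112372 − 1)×1000 = (0.989054 − 1)×1000 = -10.946‰
α − 1 = ε/1000 = 0.0153
f^(α−1) = 0.45^(0.0153) = 0.987857
δ_res = (-10.946 + 1000) × 0.987857 − 1000 = 977.044 − 1000 = -22.96‰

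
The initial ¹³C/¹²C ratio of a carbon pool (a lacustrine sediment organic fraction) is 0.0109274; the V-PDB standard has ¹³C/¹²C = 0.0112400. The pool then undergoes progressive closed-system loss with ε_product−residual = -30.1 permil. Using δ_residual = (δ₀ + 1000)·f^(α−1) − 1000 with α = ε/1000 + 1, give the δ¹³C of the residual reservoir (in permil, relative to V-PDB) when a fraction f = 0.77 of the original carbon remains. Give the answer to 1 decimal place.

-20.1 permil

δ₀ = (0.0109274/0.0112400 − 1)×1000 = (0.972189 − 1)×1000 = -27.811 permil
α − 1 = ε/1000 = -0.0301
f^(α−1) = 0.77^(-0.0301) = 1.007898
δ_res = (-27.811 + 1000) × 1.007898 − 1000 = 979.867 − 1000 = -20.13 permil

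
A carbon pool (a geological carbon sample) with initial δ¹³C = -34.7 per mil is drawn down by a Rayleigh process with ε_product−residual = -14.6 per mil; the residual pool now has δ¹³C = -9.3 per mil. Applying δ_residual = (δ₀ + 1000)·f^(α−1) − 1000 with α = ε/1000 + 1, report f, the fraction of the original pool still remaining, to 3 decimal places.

α − 1 = ε/1000 = -0.0146
(δ_res + 1000)/(δ₀ + 1000) = (-9.3 + 1000)/(-34.7 + 1000) = 990.7/965.3 = 1.026313
f = 1.026313^(1/-0.0146) = exp(ln(1.026313)/-0.0146) = exp(0.02597/-0.0146)
f = exp(-1.7790) = 0.1688

0.169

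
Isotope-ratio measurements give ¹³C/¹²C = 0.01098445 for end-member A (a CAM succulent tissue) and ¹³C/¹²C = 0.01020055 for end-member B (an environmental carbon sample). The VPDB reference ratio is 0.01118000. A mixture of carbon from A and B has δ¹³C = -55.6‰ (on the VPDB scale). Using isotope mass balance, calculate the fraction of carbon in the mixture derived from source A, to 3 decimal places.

δ_A = (0.01098445/0.01118000 − 1)×1000 = (0.982509 − 1)×1000 = -17.491‰
δ_B = (0.01020055/0.01118000 − 1)×1000 = (0.912393 − 1)×1000 = -87.607‰
f_A = (δ_mix − δ_B)/(δ_A − δ_B) = (-55.6 − (-87.607))/(-17.491 − (-87.607))
f_A = 32.007 / 70.116 = 0.4565

0.456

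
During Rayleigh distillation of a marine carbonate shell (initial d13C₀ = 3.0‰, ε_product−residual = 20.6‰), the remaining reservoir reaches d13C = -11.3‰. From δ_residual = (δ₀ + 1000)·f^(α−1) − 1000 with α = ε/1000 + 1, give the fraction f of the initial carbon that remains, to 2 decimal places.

α − 1 = ε/1000 = 0.0206
(δ_res + 1000)/(δ₀ + 1000) = (-11.3 + 1000)/(3.0 + 1000) = 988.7/1003.0 = 0.985743
f = 0.985743^(1/0.0206) = exp(ln(0.985743)/0.0206) = exp(-0.01436/0.0206)
f = exp(-0.6971) = 0.4980

0.50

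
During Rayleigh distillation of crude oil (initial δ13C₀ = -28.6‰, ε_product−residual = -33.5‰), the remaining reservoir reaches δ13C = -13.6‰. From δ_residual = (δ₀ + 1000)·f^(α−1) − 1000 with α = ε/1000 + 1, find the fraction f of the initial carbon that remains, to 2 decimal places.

α − 1 = ε/1000 = -0.0335
(δ_res + 1000)/(δ₀ + 1000) = (-13.6 + 1000)/(-28.6 + 1000) = 986.4/971.4 = 1.015442
f = 1.015442^(1/-0.0335) = exp(ln(1.015442)/-0.0335) = exp(0.01532/-0.0335)
f = exp(-0.4574) = 0.6329

0.63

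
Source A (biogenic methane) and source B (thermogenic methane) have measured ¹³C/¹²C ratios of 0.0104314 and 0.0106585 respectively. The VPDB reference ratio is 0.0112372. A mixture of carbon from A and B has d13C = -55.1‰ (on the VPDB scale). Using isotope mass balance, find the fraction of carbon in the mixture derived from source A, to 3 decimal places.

0.178

δ_A = (0.0104314/0.0112372 − 1)×1000 = (0.928292 − 1)×1000 = -71.708‰
δ_B = (0.0106585/0.0112372 − 1)×1000 = (0.948501 − 1)×1000 = -51.499‰
f_A = (δ_mix − δ_B)/(δ_A − δ_B) = (-55.1 − (-51.499))/(-71.708 − (-51.499))
f_A = -3.601 / -20.210 = 0.1782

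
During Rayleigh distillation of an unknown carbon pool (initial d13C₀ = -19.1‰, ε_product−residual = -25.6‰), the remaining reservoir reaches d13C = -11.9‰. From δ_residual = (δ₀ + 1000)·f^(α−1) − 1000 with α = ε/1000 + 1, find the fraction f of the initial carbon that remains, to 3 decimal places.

0.752

α − 1 = ε/1000 = -0.0256
(δ_res + 1000)/(δ₀ + 1000) = (-11.9 + 1000)/(-19.1 + 1000) = 988.1/980.9 = 1.007340
f = 1.007340^(1/-0.0256) = exp(ln(1.007340)/-0.0256) = exp(0.00731/-0.0256)
f = exp(-0.2857) = 0.7515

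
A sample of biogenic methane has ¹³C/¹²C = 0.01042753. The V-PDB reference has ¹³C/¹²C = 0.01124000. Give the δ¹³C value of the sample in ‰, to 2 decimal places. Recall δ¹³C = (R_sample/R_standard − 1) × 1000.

-72.28‰

δ¹³C = (R_sample / R_standard − 1) × 1000
R_sample / R_standard = 0.01042753 / 0.01124000 = 0.927716
δ¹³C = (0.927716 − 1) × 1000 = -72.284‰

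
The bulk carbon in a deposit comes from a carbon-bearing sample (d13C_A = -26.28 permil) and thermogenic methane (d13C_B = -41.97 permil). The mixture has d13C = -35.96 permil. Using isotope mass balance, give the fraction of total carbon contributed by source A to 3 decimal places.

0.383

δ_mix = f_A·δ_A + (1 − f_A)·δ_B  ⇒  f_A = (δ_mix − δ_B)/(δ_A − δ_B)
f_A = (-35.96 − (-41.97)) / (-26.28 − (-41.97))
f_A = 6.01 / 15.69 = 0.3830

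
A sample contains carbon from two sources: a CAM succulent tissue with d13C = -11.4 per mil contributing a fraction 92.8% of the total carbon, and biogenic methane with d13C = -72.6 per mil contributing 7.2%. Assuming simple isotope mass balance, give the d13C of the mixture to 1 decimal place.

-15.8 per mil

δ_mix = f_A·δ_A + f_B·δ_B
δ_mix = 0.928 × (-11.4) + 0.072 × (-72.6)
δ_mix = -10.58 + -5.23 = -15.81 per mil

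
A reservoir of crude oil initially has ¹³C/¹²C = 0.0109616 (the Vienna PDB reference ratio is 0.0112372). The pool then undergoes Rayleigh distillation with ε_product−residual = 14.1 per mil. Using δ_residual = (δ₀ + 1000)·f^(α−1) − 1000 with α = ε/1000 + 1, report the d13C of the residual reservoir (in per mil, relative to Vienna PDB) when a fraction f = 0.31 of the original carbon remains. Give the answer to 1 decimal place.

δ₀ = (0.0109616/0.0112372 − 1)×1000 = (0.975474 − 1)×1000 = -24.526 per mil
α − 1 = ε/1000 = 0.0141
f^(α−1) = 0.31^(0.0141) = 0.983622
δ_res = (-24.526 + 1000) × 0.983622 − 1000 = 959.498 − 1000 = -40.50 per mil

-40.5 per mil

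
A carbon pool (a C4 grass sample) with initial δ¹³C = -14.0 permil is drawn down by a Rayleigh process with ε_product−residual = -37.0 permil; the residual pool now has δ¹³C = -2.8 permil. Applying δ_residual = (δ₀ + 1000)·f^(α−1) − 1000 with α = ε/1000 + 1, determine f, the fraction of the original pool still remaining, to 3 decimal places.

α − 1 = ε/1000 = -0.0370
(δ_res + 1000)/(δ₀ + 1000) = (-2.8 + 1000)/(-14.0 + 1000) = 997.2/986.0 = 1.011359
f = 1.011359^(1/-0.0370) = exp(ln(1.011359)/-0.0370) = exp(0.01129/-0.0370)
f = exp(-0.3053) = 0.7369

0.737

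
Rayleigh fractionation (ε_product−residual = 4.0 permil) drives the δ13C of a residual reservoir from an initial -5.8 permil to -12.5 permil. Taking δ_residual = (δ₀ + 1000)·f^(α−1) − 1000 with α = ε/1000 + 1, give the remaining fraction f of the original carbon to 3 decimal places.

0.184

α − 1 = ε/1000 = 0.0040
(δ_res + 1000)/(δ₀ + 1000) = (-12.5 + 1000)/(-5.8 + 1000) = 987.5/994.2 = 0.993261
f = 0.993261^(1/0.0040) = exp(ln(0.993261)/0.0040) = exp(-0.00676/0.0040)
f = exp(-1.6905) = 0.1844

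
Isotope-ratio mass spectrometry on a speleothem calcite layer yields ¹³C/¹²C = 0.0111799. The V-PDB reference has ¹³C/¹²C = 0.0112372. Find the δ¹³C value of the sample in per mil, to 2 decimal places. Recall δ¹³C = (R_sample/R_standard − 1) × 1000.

δ¹³C = (R_sample / R_standard − 1) × 1000
R_sample / R_standard = 0.0111799 / 0.0112372 = 0.994901
δ¹³C = (0.994901 − 1) × 1000 = -5.099 per mil

-5.10 per mil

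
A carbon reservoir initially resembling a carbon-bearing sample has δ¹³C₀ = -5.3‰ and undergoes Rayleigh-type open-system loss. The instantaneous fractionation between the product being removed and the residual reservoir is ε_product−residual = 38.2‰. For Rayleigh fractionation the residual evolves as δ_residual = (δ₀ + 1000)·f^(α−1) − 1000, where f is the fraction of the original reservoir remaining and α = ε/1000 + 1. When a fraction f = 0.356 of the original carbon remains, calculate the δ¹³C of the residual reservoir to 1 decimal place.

Rayleigh residual: δ_res = (δ₀ + 1000)·f^(α−1) − 1000
α = ε/1000 + 1 = 1.03820, so α − 1 = 0.03820
f^(α−1) = 0.356^(0.03820) = 0.961314
δ_res = (-5.3 + 1000) × 0.961314 − 1000 = 956.219 − 1000 = -43.78‰

-43.8‰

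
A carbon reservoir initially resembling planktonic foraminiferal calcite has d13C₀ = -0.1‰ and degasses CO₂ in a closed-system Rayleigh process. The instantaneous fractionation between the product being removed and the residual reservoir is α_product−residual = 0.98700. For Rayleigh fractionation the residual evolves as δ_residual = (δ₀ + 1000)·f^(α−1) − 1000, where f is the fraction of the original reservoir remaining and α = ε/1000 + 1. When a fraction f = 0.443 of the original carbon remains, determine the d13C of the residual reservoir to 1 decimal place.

Rayleigh residual: δ_res = (δ₀ + 1000)·f^(α−1) − 1000
α − 1 = -0.01300
f^(α−1) = 0.443^(-0.01300) = 1.010641
δ_res = (-0.1 + 1000) × 1.010641 − 1000 = 1010.540 − 1000 = 10.54‰

10.5‰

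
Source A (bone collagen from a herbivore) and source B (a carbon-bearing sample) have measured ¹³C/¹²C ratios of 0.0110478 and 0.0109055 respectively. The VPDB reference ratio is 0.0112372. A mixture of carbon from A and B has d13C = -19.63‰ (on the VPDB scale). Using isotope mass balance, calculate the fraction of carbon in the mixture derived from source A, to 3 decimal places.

δ_A = (0.0110478/0.0112372 − 1)×1000 = (0.983145 − 1)×1000 = -16.855‰
δ_B = (0.0109055/0.0112372 − 1)×1000 = (0.970482 − 1)×1000 = -29.518‰
f_A = (δ_mix − δ_B)/(δ_A − δ_B) = (-19.63 − (-29.518))/(-16.855 − (-29.518))
f_A = 9.888 / 12.663 = 0.7808

0.781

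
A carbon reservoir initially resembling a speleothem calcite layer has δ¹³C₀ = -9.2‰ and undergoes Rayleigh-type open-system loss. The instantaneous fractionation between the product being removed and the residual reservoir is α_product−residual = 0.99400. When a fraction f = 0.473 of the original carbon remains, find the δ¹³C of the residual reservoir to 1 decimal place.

-4.7‰

Rayleigh residual: δ_res = (δ₀ + 1000)·f^(α−1) − 1000
α − 1 = -0.00600
f^(α−1) = 0.473^(-0.00600) = 1.004502
δ_res = (-9.2 + 1000) × 1.004502 − 1000 = 995.261 − 1000 = -4.74‰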